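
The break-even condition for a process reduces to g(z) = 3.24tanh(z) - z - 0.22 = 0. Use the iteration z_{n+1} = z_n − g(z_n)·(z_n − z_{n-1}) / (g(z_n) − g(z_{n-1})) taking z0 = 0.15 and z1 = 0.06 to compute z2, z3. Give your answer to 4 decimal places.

g(0.15) = 0.112388, g(0.06) = -0.085833
z2 = 0.060000 − (-0.085833)·(0.060000 − 0.150000) / (-0.085833 − 0.112388) = 0.060000 − (0.007725)/(-0.198220) = 0.098972
g(0.098972) = 0.000653
z3 = 0.098972 − 0.000653·(0.098972 − 0.060000) / (0.000653 − (-0.085833)) = 0.098972 − (0.000025)/(0.086486) = 0.098677

0.0990, 0.0987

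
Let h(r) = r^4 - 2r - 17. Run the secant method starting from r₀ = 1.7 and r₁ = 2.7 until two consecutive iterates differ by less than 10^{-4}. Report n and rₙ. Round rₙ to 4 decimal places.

n = 7, rₙ = 2.1482

h(1.7) = -12.047900, h(2.7) = 30.744100
r₂ = 2.700000 − 30.744100·(1.000000)/(42.792000) = 1.981546;  |Δ| = 0.718454
h(1.981546) = -5.545508
r₃ = 1.981546 − (-5.545508)·(-0.718454)/(-36.289608) = 2.091334;  |Δ| = 0.109789
h(2.091334) = -2.053593
r₄ = 2.091334 − (-2.053593)·(0.109789)/(3.491915) = 2.155901;  |Δ| = 0.064567
h(2.155901) = 0.291266
r₅ = 2.155901 − 0.291266·(0.064567)/(2.344860) = 2.147881;  |Δ| = 0.008020
h(2.147881) = -0.012366
r₆ = 2.147881 − (-0.012366)·(-0.008020)/(-0.303632) = 2.148208;  |Δ| = 0.000327
h(2.148208) = -0.000070
r₇ = 2.148208 − (-0.000070)·(0.000327)/(0.012296) = 2.148210;  |Δ| = 0.000002
|r₇ − r₆| = 0.000002 < 10^{-4}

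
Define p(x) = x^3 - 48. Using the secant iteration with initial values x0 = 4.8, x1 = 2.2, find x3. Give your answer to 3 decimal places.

p(4.8) = 62.59200, p(2.2) = -37.35200
x2 = 2.20000 − (-37.35200)·(2.20000 − 4.80000) / (-37.35200 − 62.59200) = 2.20000 − (97.11520)/(-99.94400) = 3.17170
p(3.17170) = -16.09383
x3 = 3.17170 − (-16.09383)·(3.17170 − 2.20000) / (-16.09383 − (-37.35200)) = 3.17170 − (-15.63831)/(21.25817) = 3.90733

3.907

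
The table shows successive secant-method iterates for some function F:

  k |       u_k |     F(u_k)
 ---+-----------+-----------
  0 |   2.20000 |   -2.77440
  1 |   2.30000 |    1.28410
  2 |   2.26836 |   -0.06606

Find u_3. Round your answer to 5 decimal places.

2.26991

u_3 = 2.26836 − (-0.06606)·(2.26836 − 2.30000) / (-0.06606 − 1.28410)
   = 2.26836 − (0.0020901)/(-1.3501600) = 2.2699081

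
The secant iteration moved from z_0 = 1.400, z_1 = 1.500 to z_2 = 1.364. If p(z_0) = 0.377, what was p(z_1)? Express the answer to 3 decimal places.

1.424

The secant line through (1.400, 0.377) and (1.500, p(z_1)) crosses zero at z_2 = 1.364.
So (1.400, 0.377), (1.500, p(z_1)), (1.364, 0) are collinear:
p(z_1) = 0.377 · (1.500 − 1.364) / (1.400 − 1.364) = 0.377 · (0.13600)/(0.03600) = 1.42422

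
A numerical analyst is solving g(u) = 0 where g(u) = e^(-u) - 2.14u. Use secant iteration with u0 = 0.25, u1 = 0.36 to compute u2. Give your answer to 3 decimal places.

g(0.25) = 0.24380, g(0.36) = -0.07272
u2 = 0.36000 − (-0.07272)·(0.36000 − 0.25000) / (-0.07272 − 0.24380) = 0.36000 − (-0.00800)/(-0.31652) = 0.33473

0.335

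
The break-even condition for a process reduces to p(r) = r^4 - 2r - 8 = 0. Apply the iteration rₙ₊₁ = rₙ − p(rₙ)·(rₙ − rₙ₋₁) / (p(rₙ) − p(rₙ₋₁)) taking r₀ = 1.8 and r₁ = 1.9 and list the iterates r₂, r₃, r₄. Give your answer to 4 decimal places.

1.8472, 1.8493, 1.8494

p(1.8) = -1.102400, p(1.9) = 1.232100
r₂ = 1.900000 − 1.232100·(1.900000 − 1.800000) / (1.232100 − (-1.102400)) = 1.900000 − (0.123210)/(2.334500) = 1.847222
p(1.847222) = -0.051134
r₃ = 1.847222 − (-0.051134)·(1.847222 − 1.900000) / (-0.051134 − 1.232100) = 1.847222 − (0.002699)/(-1.283234) = 1.849325
p(1.849325) = -0.002225
r₄ = 1.849325 − (-0.002225)·(1.849325 − 1.847222) / (-0.002225 − (-0.051134)) = 1.849325 − (-0.000005)/(0.048909) = 1.849421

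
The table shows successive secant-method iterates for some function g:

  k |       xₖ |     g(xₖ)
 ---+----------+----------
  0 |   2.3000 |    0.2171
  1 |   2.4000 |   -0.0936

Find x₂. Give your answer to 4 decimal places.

2.3699

x₂ = 2.4000 − (-0.0936)·(2.4000 − 2.3000) / (-0.0936 − 0.2171)
   = 2.4000 − (-0.009360)/(-0.310700) = 2.369874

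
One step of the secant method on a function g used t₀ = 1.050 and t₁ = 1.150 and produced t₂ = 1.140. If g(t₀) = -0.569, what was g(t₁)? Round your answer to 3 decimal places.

0.063

The secant line through (1.050, -0.569) and (1.150, g(t₁)) crosses zero at t₂ = 1.140.
So (1.050, -0.569), (1.150, g(t₁)), (1.140, 0) are collinear:
g(t₁) = -0.569 · (1.150 − 1.140) / (1.050 − 1.140) = -0.569 · (0.01000)/(-0.09000) = 0.06322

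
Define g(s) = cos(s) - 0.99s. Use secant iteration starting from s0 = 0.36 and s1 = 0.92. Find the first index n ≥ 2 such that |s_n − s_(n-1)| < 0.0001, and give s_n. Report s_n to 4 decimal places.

g(0.36) = 0.579497, g(0.92) = -0.304980
s2 = 0.920000 − (-0.304980)·(0.560000)/(-0.884477) = 0.726904;  |Δ| = 0.193096
g(0.726904) = 0.027600
s3 = 0.726904 − 0.027600·(-0.193096)/(0.332580) = 0.742929;  |Δ| = 0.016025
g(0.742929) = 0.000991
s4 = 0.742929 − 0.000991·(0.016025)/(-0.026609) = 0.743526;  |Δ| = 0.000597
g(0.743526) = -0.000004
s5 = 0.743526 − (-0.000004)·(0.000597)/(-0.000995) = 0.743523;  |Δ| = 0.000002
|s5 − s4| = 0.000002 < 0.0001

n = 5, s_n = 0.7435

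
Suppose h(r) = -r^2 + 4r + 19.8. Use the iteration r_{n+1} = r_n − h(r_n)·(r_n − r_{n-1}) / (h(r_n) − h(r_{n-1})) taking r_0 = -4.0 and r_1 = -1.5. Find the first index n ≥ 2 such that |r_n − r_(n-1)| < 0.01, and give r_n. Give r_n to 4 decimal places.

h(-4.0) = -12.200000, h(-1.5) = 11.550000
r_2 = -1.500000 − 11.550000·(2.500000)/(23.750000) = -2.715789;  |Δ| = 1.215789
h(-2.715789) = 1.561330
r_3 = -2.715789 − 1.561330·(-1.215789)/(-9.988670) = -2.905830;  |Δ| = 0.190040
h(-2.905830) = -0.267164
r_4 = -2.905830 − (-0.267164)·(-0.190040)/(-1.828494) = -2.878063;  |Δ| = 0.027767
h(-2.878063) = 0.004506
r_5 = -2.878063 − 0.004506·(0.027767)/(0.271670) = -2.878523;  |Δ| = 0.000461
|r_5 − r_4| = 0.000461 < 0.01

n = 5, r_n = -2.8785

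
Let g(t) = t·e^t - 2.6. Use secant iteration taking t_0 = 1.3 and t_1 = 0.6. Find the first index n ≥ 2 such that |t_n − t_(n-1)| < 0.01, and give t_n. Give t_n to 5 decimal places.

n = 5, t_n = 0.97783

g(1.3) = 2.1700857, g(0.6) = -1.5067287
t_2 = 0.6000000 − (-1.5067287)·(-0.7000000)/(-3.6768144) = 0.8868543;  |Δ| = 0.2868543
g(0.8868543) = -0.4471775
t_3 = 0.8868543 − (-0.4471775)·(0.2868543)/(1.0595512) = 1.0079195;  |Δ| = 0.1210652
g(1.0079195) = 0.1615935
t_4 = 1.0079195 − 0.1615935·(0.1210652)/(0.6087710) = 0.9757837;  |Δ| = 0.0321358
g(0.9757837) = -0.0110060
t_5 = 0.9757837 − (-0.0110060)·(-0.0321358)/(-0.1725995) = 0.9778329;  |Δ| = 0.0020492
|t_5 − t_4| = 0.0020492 < 0.01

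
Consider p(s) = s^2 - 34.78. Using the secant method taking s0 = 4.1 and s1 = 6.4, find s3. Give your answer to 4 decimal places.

p(4.1) = -17.970000, p(6.4) = 6.180000
s2 = 6.400000 − 6.180000·(6.400000 − 4.100000) / (6.180000 − (-17.970000)) = 6.400000 − (14.214000)/(24.150000) = 5.811429
p(5.811429) = -1.007298
s3 = 5.811429 − (-1.007298)·(5.811429 − 6.400000) / (-1.007298 − 6.180000) = 5.811429 − (0.592867)/(-7.187298) = 5.893917

5.8939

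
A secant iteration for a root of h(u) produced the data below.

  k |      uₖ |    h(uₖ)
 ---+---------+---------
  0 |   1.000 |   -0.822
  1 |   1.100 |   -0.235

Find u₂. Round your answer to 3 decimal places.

u₂ = 1.100 − (-0.235)·(1.100 − 1.000) / (-0.235 − (-0.822))
   = 1.100 − (-0.02350)/(0.58700) = 1.14003

1.140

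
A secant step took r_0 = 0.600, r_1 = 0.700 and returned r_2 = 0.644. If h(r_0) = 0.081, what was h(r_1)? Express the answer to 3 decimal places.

-0.103

The secant line through (0.600, 0.081) and (0.700, h(r_1)) crosses zero at r_2 = 0.644.
So (0.600, 0.081), (0.700, h(r_1)), (0.644, 0) are collinear:
h(r_1) = 0.081 · (0.700 − 0.644) / (0.600 − 0.644) = 0.081 · (0.05600)/(-0.04400) = -0.10309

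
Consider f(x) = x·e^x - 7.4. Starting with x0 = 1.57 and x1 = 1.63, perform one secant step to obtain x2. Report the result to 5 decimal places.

f(1.57) = 0.1464377, f(1.63) = 0.9193158
x2 = 1.6300000 − 0.9193158·(1.6300000 − 1.5700000) / (0.9193158 − 0.1464377) = 1.6300000 − (0.0551589)/(0.7728781) = 1.5586318

1.55863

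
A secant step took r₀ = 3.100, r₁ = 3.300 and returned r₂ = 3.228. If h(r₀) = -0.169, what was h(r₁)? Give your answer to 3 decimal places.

0.095

The secant line through (3.100, -0.169) and (3.300, h(r₁)) crosses zero at r₂ = 3.228.
So (3.100, -0.169), (3.300, h(r₁)), (3.228, 0) are collinear:
h(r₁) = -0.169 · (3.300 − 3.228) / (3.100 − 3.228) = -0.169 · (0.07200)/(-0.12800) = 0.09506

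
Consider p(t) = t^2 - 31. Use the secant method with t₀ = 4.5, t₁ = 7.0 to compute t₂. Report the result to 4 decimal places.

p(4.5) = -10.750000, p(7.0) = 18.000000
t₂ = 7.000000 − 18.000000·(7.000000 − 4.500000) / (18.000000 − (-10.750000)) = 7.000000 − (45.000000)/(28.750000) = 5.434783

5.4348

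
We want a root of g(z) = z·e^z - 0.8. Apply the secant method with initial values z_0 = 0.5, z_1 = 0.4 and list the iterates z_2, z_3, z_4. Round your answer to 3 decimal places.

g(0.5) = 0.02436, g(0.4) = -0.20327
z_2 = 0.40000 − (-0.20327)·(0.40000 − 0.50000) / (-0.20327 − 0.02436) = 0.40000 − (0.02033)/(-0.22763) = 0.48930
g(0.48930) = -0.00187
z_3 = 0.48930 − (-0.00187)·(0.48930 − 0.40000) / (-0.00187 − (-0.20327)) = 0.48930 − (-0.00017)/(0.20140) = 0.49013
g(0.49013) = 0.00015
z_4 = 0.49013 − 0.00015·(0.49013 − 0.48930) / (0.00015 − (-0.00187)) = 0.49013 − (0.00000)/(0.00202) = 0.49007

0.489, 0.490, 0.490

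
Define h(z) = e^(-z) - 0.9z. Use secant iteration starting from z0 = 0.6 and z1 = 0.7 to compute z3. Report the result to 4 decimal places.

h(0.6) = 0.008812, h(0.7) = -0.133415
z2 = 0.700000 − (-0.133415)·(0.700000 − 0.600000) / (-0.133415 − 0.008812) = 0.700000 − (-0.013341)/(-0.142226) = 0.606196
h(0.606196) = -0.000154
z3 = 0.606196 − (-0.000154)·(0.606196 − 0.700000) / (-0.000154 − (-0.133415)) = 0.606196 − (0.000014)/(0.133261) = 0.606087

0.6061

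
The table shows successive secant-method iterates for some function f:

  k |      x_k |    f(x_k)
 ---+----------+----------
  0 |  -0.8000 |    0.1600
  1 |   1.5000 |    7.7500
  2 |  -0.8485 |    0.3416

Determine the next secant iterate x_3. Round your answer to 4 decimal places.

-0.9568

x_3 = -0.8485 − 0.3416·(-0.8485 − 1.5000) / (0.3416 − 7.7500)
   = -0.8485 − (-0.802248)/(-7.408400) = -0.956789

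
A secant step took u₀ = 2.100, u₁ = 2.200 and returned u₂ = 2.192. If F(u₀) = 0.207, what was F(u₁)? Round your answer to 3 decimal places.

The secant line through (2.100, 0.207) and (2.200, F(u₁)) crosses zero at u₂ = 2.192.
So (2.100, 0.207), (2.200, F(u₁)), (2.192, 0) are collinear:
F(u₁) = 0.207 · (2.200 − 2.192) / (2.100 − 2.192) = 0.207 · (0.00800)/(-0.09200) = -0.01800

-0.018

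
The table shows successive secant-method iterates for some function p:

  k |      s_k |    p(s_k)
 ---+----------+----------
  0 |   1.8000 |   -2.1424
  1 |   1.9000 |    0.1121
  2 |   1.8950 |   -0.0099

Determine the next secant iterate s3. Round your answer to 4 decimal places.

1.8954

s3 = 1.8950 − (-0.0099)·(1.8950 − 1.9000) / (-0.0099 − 0.1121)
   = 1.8950 − (0.000049)/(-0.122000) = 1.895406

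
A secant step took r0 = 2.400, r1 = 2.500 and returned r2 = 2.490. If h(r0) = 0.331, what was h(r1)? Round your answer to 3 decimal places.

The secant line through (2.400, 0.331) and (2.500, h(r1)) crosses zero at r2 = 2.490.
So (2.400, 0.331), (2.500, h(r1)), (2.490, 0) are collinear:
h(r1) = 0.331 · (2.500 − 2.490) / (2.400 − 2.490) = 0.331 · (0.01000)/(-0.09000) = -0.03678

-0.037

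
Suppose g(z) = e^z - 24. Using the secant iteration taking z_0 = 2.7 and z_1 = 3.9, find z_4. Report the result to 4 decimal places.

3.1824

g(2.7) = -9.120268, g(3.9) = 25.402449
z_2 = 3.900000 − 25.402449·(3.900000 − 2.700000) / (25.402449 − (-9.120268)) = 3.900000 − (30.482939)/(34.522717) = 3.017018
g(3.017018) = -3.569723
z_3 = 3.017018 − (-3.569723)·(3.017018 − 3.900000) / (-3.569723 − 25.402449) = 3.017018 − (3.152001)/(-28.972172) = 3.125812
g(3.125812) = -1.221615
z_4 = 3.125812 − (-1.221615)·(3.125812 − 3.017018) / (-1.221615 − (-3.569723)) = 3.125812 − (-0.132904)/(2.348108) = 3.182413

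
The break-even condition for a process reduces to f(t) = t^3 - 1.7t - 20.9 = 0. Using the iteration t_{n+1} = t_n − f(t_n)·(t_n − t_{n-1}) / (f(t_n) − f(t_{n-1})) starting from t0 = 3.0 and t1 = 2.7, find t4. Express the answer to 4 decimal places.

f(3.0) = 1.000000, f(2.7) = -5.807000
t2 = 2.700000 − (-5.807000)·(2.700000 − 3.000000) / (-5.807000 − 1.000000) = 2.700000 − (1.742100)/(-6.807000) = 2.955928
f(2.955928) = -0.097633
t3 = 2.955928 − (-0.097633)·(2.955928 − 2.700000) / (-0.097633 − (-5.807000)) = 2.955928 − (-0.024987)/(5.709367) = 2.960304
f(2.960304) = 0.009816
t4 = 2.960304 − 0.009816·(2.960304 − 2.955928) / (0.009816 − (-0.097633)) = 2.960304 − (0.000043)/(0.107449) = 2.959904

2.9599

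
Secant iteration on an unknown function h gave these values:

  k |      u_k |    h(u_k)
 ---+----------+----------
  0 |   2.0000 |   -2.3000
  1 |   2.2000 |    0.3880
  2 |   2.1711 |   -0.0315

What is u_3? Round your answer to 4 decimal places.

2.1733

u_3 = 2.1711 − (-0.0315)·(2.1711 − 2.2000) / (-0.0315 − 0.3880)
   = 2.1711 − (0.000910)/(-0.419500) = 2.173270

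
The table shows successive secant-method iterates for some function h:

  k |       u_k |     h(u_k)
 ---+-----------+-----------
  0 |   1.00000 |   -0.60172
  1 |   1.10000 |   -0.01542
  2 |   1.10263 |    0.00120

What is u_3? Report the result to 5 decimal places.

1.10244

u_3 = 1.10263 − 0.00120·(1.10263 − 1.10000) / (0.00120 − (-0.01542))
   = 1.10263 − (0.0000032)/(0.0166200) = 1.1024401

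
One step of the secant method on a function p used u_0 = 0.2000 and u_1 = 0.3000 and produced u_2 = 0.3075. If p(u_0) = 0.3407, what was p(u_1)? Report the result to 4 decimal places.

The secant line through (0.2000, 0.3407) and (0.3000, p(u_1)) crosses zero at u_2 = 0.3075.
So (0.2000, 0.3407), (0.3000, p(u_1)), (0.3075, 0) are collinear:
p(u_1) = 0.3407 · (0.3000 − 0.3075) / (0.2000 − 0.3075) = 0.3407 · (-0.007500)/(-0.107500) = 0.023770

0.0238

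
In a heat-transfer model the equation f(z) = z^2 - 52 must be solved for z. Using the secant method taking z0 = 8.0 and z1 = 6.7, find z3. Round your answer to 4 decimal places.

f(8.0) = 12.000000, f(6.7) = -7.110000
z2 = 6.700000 − (-7.110000)·(6.700000 − 8.000000) / (-7.110000 − 12.000000) = 6.700000 − (9.243000)/(-19.110000) = 7.183673
f(7.183673) = -0.394835
z3 = 7.183673 − (-0.394835)·(7.183673 − 6.700000) / (-0.394835 − (-7.110000)) = 7.183673 − (-0.190971)/(6.715165) = 7.212112

7.2121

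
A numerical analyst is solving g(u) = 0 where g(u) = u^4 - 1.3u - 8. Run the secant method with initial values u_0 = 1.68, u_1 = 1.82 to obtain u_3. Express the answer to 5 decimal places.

1.79273

g(1.68) = -2.2180582, g(1.82) = 0.6059938
u_2 = 1.8200000 − 0.6059938·(1.8200000 − 1.6800000) / (0.6059938 − (-2.2180582)) = 1.8200000 − (0.0848391)/(2.8240520) = 1.7899584
g(1.7899584) = -0.0616441
u_3 = 1.7899584 − (-0.0616441)·(1.7899584 − 1.8200000) / (-0.0616441 − 0.6059938) = 1.7899584 − (0.0018519)/(-0.6676379) = 1.7927322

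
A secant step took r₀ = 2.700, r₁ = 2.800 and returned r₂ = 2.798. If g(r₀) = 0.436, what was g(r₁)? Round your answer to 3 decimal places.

The secant line through (2.700, 0.436) and (2.800, g(r₁)) crosses zero at r₂ = 2.798.
So (2.700, 0.436), (2.800, g(r₁)), (2.798, 0) are collinear:
g(r₁) = 0.436 · (2.800 − 2.798) / (2.700 − 2.798) = 0.436 · (0.00200)/(-0.09800) = -0.00890

-0.009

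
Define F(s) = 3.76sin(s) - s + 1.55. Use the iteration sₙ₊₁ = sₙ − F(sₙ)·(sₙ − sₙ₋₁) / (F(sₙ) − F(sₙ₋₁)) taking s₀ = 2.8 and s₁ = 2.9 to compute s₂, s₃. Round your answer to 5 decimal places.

F(2.8) = 0.0095554, F(2.9) = -0.4504225
s₂ = 2.9000000 − (-0.4504225)·(2.9000000 − 2.8000000) / (-0.4504225 − 0.0095554) = 2.9000000 − (-0.0450423)/(-0.4599780) = 2.8020774
F(2.8020774) = 0.0001157
s₃ = 2.8020774 − 0.0001157·(2.8020774 − 2.9000000) / (0.0001157 − (-0.4504225)) = 2.8020774 − (-0.0000113)/(0.4505383) = 2.8021025

2.80208, 2.80210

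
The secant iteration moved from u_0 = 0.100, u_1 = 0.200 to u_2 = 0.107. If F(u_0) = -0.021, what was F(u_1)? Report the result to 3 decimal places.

The secant line through (0.100, -0.021) and (0.200, F(u_1)) crosses zero at u_2 = 0.107.
So (0.100, -0.021), (0.200, F(u_1)), (0.107, 0) are collinear:
F(u_1) = -0.021 · (0.200 − 0.107) / (0.100 − 0.107) = -0.021 · (0.09300)/(-0.00700) = 0.27900

0.279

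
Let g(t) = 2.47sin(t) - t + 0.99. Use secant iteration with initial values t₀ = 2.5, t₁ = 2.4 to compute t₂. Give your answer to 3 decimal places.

2.489

g(2.5) = -0.03177, g(2.4) = 0.25839
t₂ = 2.40000 − 0.25839·(2.40000 − 2.50000) / (0.25839 − (-0.03177)) = 2.40000 − (-0.02584)/(0.29017) = 2.48905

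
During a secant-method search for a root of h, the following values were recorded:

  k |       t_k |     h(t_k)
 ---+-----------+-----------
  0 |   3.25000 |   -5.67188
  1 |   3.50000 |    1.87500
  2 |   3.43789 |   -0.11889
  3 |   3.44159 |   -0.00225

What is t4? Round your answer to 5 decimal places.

3.44166

t4 = 3.44159 − (-0.00225)·(3.44159 − 3.43789) / (-0.00225 − (-0.11889))
   = 3.44159 − (-0.0000083)/(0.1166400) = 3.4416614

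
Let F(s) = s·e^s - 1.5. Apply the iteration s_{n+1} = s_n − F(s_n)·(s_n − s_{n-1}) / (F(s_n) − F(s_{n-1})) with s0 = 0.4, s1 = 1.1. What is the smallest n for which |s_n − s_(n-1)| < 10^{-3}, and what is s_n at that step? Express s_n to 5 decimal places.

n = 6, s_n = 0.72586

F(0.4) = -0.9032701, F(1.1) = 1.8045826
s2 = 1.1000000 − 1.8045826·(0.7000000)/(2.7078527) = 0.6335020;  |Δ| = 0.4664980
F(0.6335020) = -0.3063571
s3 = 0.6335020 − (-0.3063571)·(-0.4664980)/(-2.1109397) = 0.7012041;  |Δ| = 0.0677021
F(0.7012041) = -0.0862472
s4 = 0.7012041 − (-0.0862472)·(0.0677021)/(0.2201099) = 0.7277322;  |Δ| = 0.0265282
F(0.7277322) = 0.0066824
s5 = 0.7277322 − 0.0066824·(0.0265282)/(0.0929295) = 0.7258247;  |Δ| = 0.0019076
F(0.7258247) = -0.0001309
s6 = 0.7258247 − (-0.0001309)·(-0.0019076)/(-0.0068133) = 0.7258613;  |Δ| = 0.0000367
|s6 − s5| = 0.0000367 < 10^{-3}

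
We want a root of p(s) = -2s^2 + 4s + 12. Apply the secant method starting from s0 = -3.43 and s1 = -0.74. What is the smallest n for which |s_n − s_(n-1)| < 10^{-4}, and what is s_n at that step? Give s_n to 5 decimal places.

p(-3.43) = -25.2498000, p(-0.74) = 7.9448000
s2 = -0.7400000 − 7.9448000·(2.6900000)/(33.1946000) = -1.3838250;  |Δ| = 0.6438250
p(-1.3838250) = 2.6347571
s3 = -1.3838250 − 2.6347571·(-0.6438250)/(-5.3100429) = -1.7032805;  |Δ| = 0.3194555
p(-1.7032805) = -0.6154505
s4 = -1.7032805 − (-0.6154505)·(-0.3194555)/(-3.2502076) = -1.6427892;  |Δ| = 0.0604912
p(-1.6427892) = 0.0313301
s5 = -1.6427892 − 0.0313301·(0.0604912)/(0.6467806) = -1.6457194;  |Δ| = 0.0029302
p(-1.6457194) = 0.0003373
s6 = -1.6457194 − 0.0003373·(-0.0029302)/(-0.0309928) = -1.6457513;  |Δ| = 0.0000319
|s6 − s5| = 0.0000319 < 10^{-4}

n = 6, s_n = -1.64575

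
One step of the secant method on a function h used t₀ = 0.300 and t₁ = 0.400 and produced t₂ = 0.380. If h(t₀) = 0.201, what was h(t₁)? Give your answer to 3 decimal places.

-0.050

The secant line through (0.300, 0.201) and (0.400, h(t₁)) crosses zero at t₂ = 0.380.
So (0.300, 0.201), (0.400, h(t₁)), (0.380, 0) are collinear:
h(t₁) = 0.201 · (0.400 − 0.380) / (0.300 − 0.380) = 0.201 · (0.02000)/(-0.08000) = -0.05025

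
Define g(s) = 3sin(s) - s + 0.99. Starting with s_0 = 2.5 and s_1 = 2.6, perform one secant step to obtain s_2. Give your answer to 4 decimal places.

2.5818

g(2.5) = 0.285416, g(2.6) = -0.063496
s_2 = 2.600000 − (-0.063496)·(2.600000 − 2.500000) / (-0.063496 − 0.285416) = 2.600000 − (-0.006350)/(-0.348912) = 2.581802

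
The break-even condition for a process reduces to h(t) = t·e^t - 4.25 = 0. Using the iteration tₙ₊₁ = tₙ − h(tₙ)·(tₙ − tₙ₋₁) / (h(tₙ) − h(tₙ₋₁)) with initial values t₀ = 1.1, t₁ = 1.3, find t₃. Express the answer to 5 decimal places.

1.23517

h(1.1) = -0.9454174, h(1.3) = 0.5200857
t₂ = 1.3000000 − 0.5200857·(1.3000000 − 1.1000000) / (0.5200857 − (-0.9454174)) = 1.3000000 − (0.1040171)/(1.4655030) = 1.2290229
h(1.2290229) = -0.0493369
t₃ = 1.2290229 − (-0.0493369)·(1.2290229 − 1.3000000) / (-0.0493369 − 0.5200857) = 1.2290229 − (0.0035018)/(-0.5694226) = 1.2351726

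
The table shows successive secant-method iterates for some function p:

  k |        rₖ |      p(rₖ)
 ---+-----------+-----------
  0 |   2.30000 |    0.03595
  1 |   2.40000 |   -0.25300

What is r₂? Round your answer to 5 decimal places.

r₂ = 2.40000 − (-0.25300)·(2.40000 − 2.30000) / (-0.25300 − 0.03595)
   = 2.40000 − (-0.0253000)/(-0.2889500) = 2.3124416

2.31244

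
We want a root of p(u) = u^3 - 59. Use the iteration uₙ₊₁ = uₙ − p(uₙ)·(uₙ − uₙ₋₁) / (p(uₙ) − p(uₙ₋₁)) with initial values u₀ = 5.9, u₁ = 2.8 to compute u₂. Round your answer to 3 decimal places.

p(5.9) = 146.37900, p(2.8) = -37.04800
u₂ = 2.80000 − (-37.04800)·(2.80000 − 5.90000) / (-37.04800 − 146.37900) = 2.80000 − (114.84880)/(-183.42700) = 3.42613

3.426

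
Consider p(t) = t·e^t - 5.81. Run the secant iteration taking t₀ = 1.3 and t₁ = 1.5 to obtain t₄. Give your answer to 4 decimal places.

1.4135

p(1.3) = -1.039914, p(1.5) = 0.912534
t₂ = 1.500000 − 0.912534·(1.500000 − 1.300000) / (0.912534 − (-1.039914)) = 1.500000 − (0.182507)/(1.952448) = 1.406524
p(1.406524) = -0.068930
t₃ = 1.406524 − (-0.068930)·(1.406524 − 1.500000) / (-0.068930 − 0.912534) = 1.406524 − (0.006443)/(-0.981463) = 1.413089
p(1.413089) = -0.004143
t₄ = 1.413089 − (-0.004143)·(1.413089 − 1.406524) / (-0.004143 − (-0.068930)) = 1.413089 − (-0.000027)/(0.064787) = 1.413509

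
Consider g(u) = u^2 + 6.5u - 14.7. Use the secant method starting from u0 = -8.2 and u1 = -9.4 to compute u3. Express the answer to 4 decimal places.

-8.2754

g(-8.2) = -0.760000, g(-9.4) = 12.560000
u2 = -9.400000 − 12.560000·(-9.400000 − (-8.200000)) / (12.560000 − (-0.760000)) = -9.400000 − (-15.072000)/(13.320000) = -8.268468
g(-8.268468) = -0.077474
u3 = -8.268468 − (-0.077474)·(-8.268468 − (-9.400000)) / (-0.077474 − 12.560000) = -8.268468 − (-0.087665)/(-12.637474) = -8.275405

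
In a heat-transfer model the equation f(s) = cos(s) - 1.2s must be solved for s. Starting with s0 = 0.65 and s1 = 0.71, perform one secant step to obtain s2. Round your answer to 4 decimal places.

0.6588

f(0.65) = 0.016084, f(0.71) = -0.093638
s2 = 0.710000 − (-0.093638)·(0.710000 − 0.650000) / (-0.093638 − 0.016084) = 0.710000 − (-0.005618)/(-0.109722) = 0.658795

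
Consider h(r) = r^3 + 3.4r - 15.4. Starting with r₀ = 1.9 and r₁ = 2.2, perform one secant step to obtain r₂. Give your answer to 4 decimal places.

2.0298

h(1.9) = -2.081000, h(2.2) = 2.728000
r₂ = 2.200000 − 2.728000·(2.200000 − 1.900000) / (2.728000 − (-2.081000)) = 2.200000 − (0.818400)/(4.809000) = 2.029819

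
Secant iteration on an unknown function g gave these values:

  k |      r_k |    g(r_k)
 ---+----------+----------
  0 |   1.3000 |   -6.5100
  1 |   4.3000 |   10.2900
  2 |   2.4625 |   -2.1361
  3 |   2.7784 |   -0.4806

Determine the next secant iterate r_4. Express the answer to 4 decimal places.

r_4 = 2.7784 − (-0.4806)·(2.7784 − 2.4625) / (-0.4806 − (-2.1361))
   = 2.7784 − (-0.151822)/(1.655500) = 2.870107

2.8701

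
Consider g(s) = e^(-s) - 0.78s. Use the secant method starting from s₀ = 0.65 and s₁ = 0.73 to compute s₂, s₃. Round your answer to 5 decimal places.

0.66174, 0.66158

g(0.65) = 0.0150458, g(0.73) = -0.0874910
s₂ = 0.7300000 − (-0.0874910)·(0.7300000 − 0.6500000) / (-0.0874910 − 0.0150458) = 0.7300000 − (-0.0069993)/(-0.1025368) = 0.6617388
g(0.6617388) = -0.0002029
s₃ = 0.6617388 − (-0.0002029)·(0.6617388 − 0.7300000) / (-0.0002029 − (-0.0874910)) = 0.6617388 − (0.0000138)/(0.0872881) = 0.6615802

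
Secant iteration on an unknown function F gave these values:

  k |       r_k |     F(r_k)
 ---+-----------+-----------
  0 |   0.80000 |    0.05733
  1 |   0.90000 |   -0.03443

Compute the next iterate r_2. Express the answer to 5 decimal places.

0.86248

r_2 = 0.90000 − (-0.03443)·(0.90000 − 0.80000) / (-0.03443 − 0.05733)
   = 0.90000 − (-0.0034430)/(-0.0917600) = 0.8624782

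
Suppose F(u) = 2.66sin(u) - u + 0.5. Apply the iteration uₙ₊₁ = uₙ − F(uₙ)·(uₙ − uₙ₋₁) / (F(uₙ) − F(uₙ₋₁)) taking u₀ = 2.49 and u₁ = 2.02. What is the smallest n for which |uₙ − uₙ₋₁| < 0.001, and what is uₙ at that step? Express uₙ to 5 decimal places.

F(2.49) = -0.3768336, F(2.02) = 0.8761099
u₂ = 2.0200000 − 0.8761099·(-0.4700000)/(1.2529435) = 2.3486434;  |Δ| = 0.3286434
F(2.3486434) = 0.0464097
u₃ = 2.3486434 − 0.0464097·(0.3286434)/(-0.8297002) = 2.3670263;  |Δ| = 0.0183828
F(2.3670263) = -0.0066057
u₄ = 2.3670263 − (-0.0066057)·(0.0183828)/(-0.0530154) = 2.3647358;  |Δ| = 0.0022905
F(2.3647358) = 0.0000345
u₅ = 2.3647358 − 0.0000345·(-0.0022905)/(0.0066402) = 2.3647477;  |Δ| = 0.0000119
|u₅ − u₄| = 0.0000119 < 0.001

n = 5, uₙ = 2.36475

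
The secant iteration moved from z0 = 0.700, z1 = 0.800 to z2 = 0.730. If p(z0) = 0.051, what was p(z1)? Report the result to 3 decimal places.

The secant line through (0.700, 0.051) and (0.800, p(z1)) crosses zero at z2 = 0.730.
So (0.700, 0.051), (0.800, p(z1)), (0.730, 0) are collinear:
p(z1) = 0.051 · (0.800 − 0.730) / (0.700 − 0.730) = 0.051 · (0.07000)/(-0.03000) = -0.11900

-0.119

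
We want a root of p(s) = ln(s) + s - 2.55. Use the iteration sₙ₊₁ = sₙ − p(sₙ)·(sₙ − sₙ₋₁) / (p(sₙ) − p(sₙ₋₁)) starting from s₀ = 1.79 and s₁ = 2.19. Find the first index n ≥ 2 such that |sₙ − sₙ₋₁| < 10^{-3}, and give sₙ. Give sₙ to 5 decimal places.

p(1.79) = -0.1777844, p(2.19) = 0.4239015
s₂ = 2.1900000 − 0.4239015·(0.4000000)/(0.6016859) = 1.9081908;  |Δ| = 0.2818092
p(1.9081908) = 0.0043464
s₃ = 1.9081908 − 0.0043464·(-0.2818092)/(-0.4195551) = 1.9052714;  |Δ| = 0.0029194
p(1.9052714) = -0.0001041
s₄ = 1.9052714 − (-0.0001041)·(-0.0029194)/(-0.0044505) = 1.9053397;  |Δ| = 0.0000683
|s₄ − s₃| = 0.0000683 < 10^{-3}

n = 4, sₙ = 1.90534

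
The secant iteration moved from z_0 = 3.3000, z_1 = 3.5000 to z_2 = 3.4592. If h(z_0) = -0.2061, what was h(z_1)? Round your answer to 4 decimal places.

0.0528

The secant line through (3.3000, -0.2061) and (3.5000, h(z_1)) crosses zero at z_2 = 3.4592.
So (3.3000, -0.2061), (3.5000, h(z_1)), (3.4592, 0) are collinear:
h(z_1) = -0.2061 · (3.5000 − 3.4592) / (3.3000 − 3.4592) = -0.2061 · (0.040800)/(-0.159200) = 0.052820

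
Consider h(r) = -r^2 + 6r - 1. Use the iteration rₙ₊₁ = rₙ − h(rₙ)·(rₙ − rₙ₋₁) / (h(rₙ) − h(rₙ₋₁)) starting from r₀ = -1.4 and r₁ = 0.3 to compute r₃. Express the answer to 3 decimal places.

0.171

h(-1.4) = -11.36000, h(0.3) = 0.71000
r₂ = 0.30000 − 0.71000·(0.30000 − (-1.40000)) / (0.71000 − (-11.36000)) = 0.30000 − (1.20700)/(12.07000) = 0.20000
h(0.20000) = 0.16000
r₃ = 0.20000 − 0.16000·(0.20000 − 0.30000) / (0.16000 − 0.71000) = 0.20000 − (-0.01600)/(-0.55000) = 0.17091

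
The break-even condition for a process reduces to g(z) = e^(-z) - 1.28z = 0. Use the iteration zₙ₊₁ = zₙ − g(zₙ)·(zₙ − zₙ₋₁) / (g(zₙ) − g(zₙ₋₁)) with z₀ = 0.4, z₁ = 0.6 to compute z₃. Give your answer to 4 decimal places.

0.4823

g(0.4) = 0.158320, g(0.6) = -0.219188
z₂ = 0.600000 − (-0.219188)·(0.600000 − 0.400000) / (-0.219188 − 0.158320) = 0.600000 − (-0.043838)/(-0.377508) = 0.483876
g(0.483876) = -0.002972
z₃ = 0.483876 − (-0.002972)·(0.483876 − 0.600000) / (-0.002972 − (-0.219188)) = 0.483876 − (0.000345)/(0.216216) = 0.482280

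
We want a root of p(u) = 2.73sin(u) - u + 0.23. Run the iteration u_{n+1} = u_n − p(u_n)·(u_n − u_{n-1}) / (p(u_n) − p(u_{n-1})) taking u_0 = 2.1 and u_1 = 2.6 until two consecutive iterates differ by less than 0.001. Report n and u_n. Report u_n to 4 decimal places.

p(2.1) = 0.486562, p(2.6) = -0.962681
u_2 = 2.600000 − (-0.962681)·(0.500000)/(-1.449243) = 2.267868;  |Δ| = 0.332132
p(2.267868) = 0.055294
u_3 = 2.267868 − 0.055294·(-0.332132)/(1.017975) = 2.285908;  |Δ| = 0.018041
p(2.285908) = 0.005297
u_4 = 2.285908 − 0.005297·(0.018041)/(-0.049997) = 2.287819;  |Δ| = 0.001911
p(2.287819) = -0.000039
u_5 = 2.287819 − (-0.000039)·(0.001911)/(-0.005336) = 2.287805;  |Δ| = 0.000014
|u_5 − u_4| = 0.000014 < 0.001

n = 5, u_n = 2.2878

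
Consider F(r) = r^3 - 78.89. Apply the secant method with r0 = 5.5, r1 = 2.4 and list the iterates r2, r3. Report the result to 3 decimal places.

3.722, 4.679

F(5.5) = 87.48500, F(2.4) = -65.06600
r2 = 2.40000 − (-65.06600)·(2.40000 − 5.50000) / (-65.06600 − 87.48500) = 2.40000 − (201.70460)/(-152.55100) = 3.72221
F(3.72221) = -27.31931
r3 = 3.72221 − (-27.31931)·(3.72221 − 2.40000) / (-27.31931 − (-65.06600)) = 3.72221 − (-36.12189)/(37.74669) = 4.67917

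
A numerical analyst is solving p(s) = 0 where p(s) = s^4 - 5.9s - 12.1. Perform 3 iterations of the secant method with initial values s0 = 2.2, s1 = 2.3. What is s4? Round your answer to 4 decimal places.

2.2436

p(2.2) = -1.654400, p(2.3) = 2.314100
s2 = 2.300000 − 2.314100·(2.300000 − 2.200000) / (2.314100 − (-1.654400)) = 2.300000 − (0.231410)/(3.968500) = 2.241688
p(2.241688) = -0.073663
s3 = 2.241688 − (-0.073663)·(2.241688 − 2.300000) / (-0.073663 − 2.314100) = 2.241688 − (0.004295)/(-2.387763) = 2.243487
p(2.243487) = -0.003120
s4 = 2.243487 − (-0.003120)·(2.243487 − 2.241688) / (-0.003120 − (-0.073663)) = 2.243487 − (-0.000006)/(0.070543) = 2.243567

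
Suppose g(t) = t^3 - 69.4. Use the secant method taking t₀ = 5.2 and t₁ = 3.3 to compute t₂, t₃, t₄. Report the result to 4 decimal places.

g(5.2) = 71.208000, g(3.3) = -33.463000
t₂ = 3.300000 − (-33.463000)·(3.300000 − 5.200000) / (-33.463000 − 71.208000) = 3.300000 − (63.579700)/(-104.671000) = 3.907424
g(3.907424) = -9.741588
t₃ = 3.907424 − (-9.741588)·(3.907424 − 3.300000) / (-9.741588 − (-33.463000)) = 3.907424 − (-5.917276)/(23.721412) = 4.156873
g(4.156873) = 2.429072
t₄ = 4.156873 − 2.429072·(4.156873 − 3.907424) / (2.429072 − (-9.741588)) = 4.156873 − (0.605929)/(12.170659) = 4.107087

3.9074, 4.1569, 4.1071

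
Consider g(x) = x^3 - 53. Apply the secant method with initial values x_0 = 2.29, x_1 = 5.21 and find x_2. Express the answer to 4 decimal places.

3.2149

g(2.29) = -40.991011, g(5.21) = 88.420761
x_2 = 5.210000 − 88.420761·(5.210000 − 2.290000) / (88.420761 − (-40.991011)) = 5.210000 − (258.188622)/(129.411772) = 3.214906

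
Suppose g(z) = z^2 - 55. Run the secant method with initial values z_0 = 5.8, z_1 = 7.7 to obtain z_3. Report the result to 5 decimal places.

g(5.8) = -21.3600000, g(7.7) = 4.2900000
z_2 = 7.7000000 − 4.2900000·(7.7000000 − 5.8000000) / (4.2900000 − (-21.3600000)) = 7.7000000 − (8.1510000)/(25.6500000) = 7.3822222
g(7.3822222) = -0.5027951
z_3 = 7.3822222 − (-0.5027951)·(7.3822222 − 7.7000000) / (-0.5027951 − 4.2900000) = 7.3822222 − (0.1597771)/(-4.7927951) = 7.4155592

7.41556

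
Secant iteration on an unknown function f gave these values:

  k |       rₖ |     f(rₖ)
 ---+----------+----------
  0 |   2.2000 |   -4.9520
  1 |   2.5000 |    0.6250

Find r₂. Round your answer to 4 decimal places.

r₂ = 2.5000 − 0.6250·(2.5000 − 2.2000) / (0.6250 − (-4.9520))
   = 2.5000 − (0.187500)/(5.577000) = 2.466380

2.4664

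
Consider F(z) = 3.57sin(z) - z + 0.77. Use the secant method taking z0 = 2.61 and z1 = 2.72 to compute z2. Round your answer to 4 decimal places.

2.6027

F(2.61) = -0.030343, F(2.72) = -0.489105
z2 = 2.720000 − (-0.489105)·(2.720000 − 2.610000) / (-0.489105 − (-0.030343)) = 2.720000 − (-0.053802)/(-0.458763) = 2.602725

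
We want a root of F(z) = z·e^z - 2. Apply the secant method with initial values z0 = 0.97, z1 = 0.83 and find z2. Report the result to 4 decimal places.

0.8506

F(0.97) = 0.558806, F(0.83) = -0.096545
z2 = 0.830000 − (-0.096545)·(0.830000 − 0.970000) / (-0.096545 − 0.558806) = 0.830000 − (0.013516)/(-0.655352) = 0.850625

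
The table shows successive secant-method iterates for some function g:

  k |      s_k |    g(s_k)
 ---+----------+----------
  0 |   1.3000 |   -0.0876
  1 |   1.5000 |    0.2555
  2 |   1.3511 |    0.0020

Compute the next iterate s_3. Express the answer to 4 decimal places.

1.3499

s_3 = 1.3511 − 0.0020·(1.3511 − 1.5000) / (0.0020 − 0.2555)
   = 1.3511 − (-0.000298)/(-0.253500) = 1.349925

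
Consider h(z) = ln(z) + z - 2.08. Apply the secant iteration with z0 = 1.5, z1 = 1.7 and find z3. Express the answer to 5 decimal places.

1.60614

h(1.5) = -0.1745349, h(1.7) = 0.1506283
z2 = 1.7000000 − 0.1506283·(1.7000000 − 1.5000000) / (0.1506283 − (-0.1745349)) = 1.7000000 − (0.0301257)/(0.3251631) = 1.6073522
h(1.6073522) = 0.0019404
z3 = 1.6073522 − 0.0019404·(1.6073522 − 1.7000000) / (0.0019404 − 0.1506283) = 1.6073522 − (-0.0001798)/(-0.1486878) = 1.6061431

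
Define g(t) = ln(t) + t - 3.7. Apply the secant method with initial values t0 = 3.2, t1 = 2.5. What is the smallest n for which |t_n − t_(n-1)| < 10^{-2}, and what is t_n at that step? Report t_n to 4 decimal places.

n = 3, t_n = 2.7050

g(3.2) = 0.663151, g(2.5) = -0.283709
t2 = 2.500000 − (-0.283709)·(-0.700000)/(-0.946860) = 2.709742;  |Δ| = 0.209742
g(2.709742) = 0.006596
t3 = 2.709742 − 0.006596·(0.209742)/(0.290305) = 2.704977;  |Δ| = 0.004765
|t3 − t2| = 0.004765 < 10^{-2}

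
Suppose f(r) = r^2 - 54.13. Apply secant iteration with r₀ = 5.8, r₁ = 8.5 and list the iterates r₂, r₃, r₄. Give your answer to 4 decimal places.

7.2329, 7.3483, 7.3574

f(5.8) = -20.490000, f(8.5) = 18.120000
r₂ = 8.500000 − 18.120000·(8.500000 − 5.800000) / (18.120000 − (-20.490000)) = 8.500000 − (48.924000)/(38.610000) = 7.232867
f(7.232867) = -1.815633
r₃ = 7.232867 − (-1.815633)·(7.232867 − 8.500000) / (-1.815633 − 18.120000) = 7.232867 − (2.300648)/(-19.935633) = 7.348271
f(7.348271) = -0.132914
r₄ = 7.348271 − (-0.132914)·(7.348271 − 7.232867) / (-0.132914 − (-1.815633)) = 7.348271 − (-0.015339)/(1.682719) = 7.357386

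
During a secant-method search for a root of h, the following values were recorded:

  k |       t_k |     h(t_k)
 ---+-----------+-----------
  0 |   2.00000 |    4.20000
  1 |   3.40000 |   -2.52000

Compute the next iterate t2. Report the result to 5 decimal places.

t2 = 3.40000 − (-2.52000)·(3.40000 − 2.00000) / (-2.52000 − 4.20000)
   = 3.40000 − (-3.5280000)/(-6.7200000) = 2.8750000

2.87500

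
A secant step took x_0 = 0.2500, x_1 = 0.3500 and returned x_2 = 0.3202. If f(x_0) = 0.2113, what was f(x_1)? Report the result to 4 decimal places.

-0.0897

The secant line through (0.2500, 0.2113) and (0.3500, f(x_1)) crosses zero at x_2 = 0.3202.
So (0.2500, 0.2113), (0.3500, f(x_1)), (0.3202, 0) are collinear:
f(x_1) = 0.2113 · (0.3500 − 0.3202) / (0.2500 − 0.3202) = 0.2113 · (0.029800)/(-0.070200) = -0.089697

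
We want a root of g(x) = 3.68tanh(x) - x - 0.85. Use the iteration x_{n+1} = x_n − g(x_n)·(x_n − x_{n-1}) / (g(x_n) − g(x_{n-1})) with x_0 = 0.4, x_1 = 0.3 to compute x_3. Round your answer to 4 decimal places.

0.3334

g(0.4) = 0.148212, g(0.3) = -0.077970
x_2 = 0.300000 − (-0.077970)·(0.300000 − 0.400000) / (-0.077970 − 0.148212) = 0.300000 − (0.007797)/(-0.226182) = 0.334472
g(0.334472) = 0.002451
x_3 = 0.334472 − 0.002451·(0.334472 − 0.300000) / (0.002451 − (-0.077970)) = 0.334472 − (0.000084)/(0.080420) = 0.333422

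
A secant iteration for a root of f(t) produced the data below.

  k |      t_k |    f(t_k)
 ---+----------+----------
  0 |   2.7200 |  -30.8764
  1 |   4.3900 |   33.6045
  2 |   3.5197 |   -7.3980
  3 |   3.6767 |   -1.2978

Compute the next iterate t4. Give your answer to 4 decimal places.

3.7101

t4 = 3.6767 − (-1.2978)·(3.6767 − 3.5197) / (-1.2978 − (-7.3980))
   = 3.6767 − (-0.203755)/(6.100200) = 3.710101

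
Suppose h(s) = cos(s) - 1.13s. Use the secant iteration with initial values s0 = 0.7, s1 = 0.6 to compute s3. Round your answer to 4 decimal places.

h(0.7) = -0.026158, h(0.6) = 0.147336
s2 = 0.600000 − 0.147336·(0.600000 − 0.700000) / (0.147336 − (-0.026158)) = 0.600000 − (-0.014734)/(0.173493) = 0.684923
h(0.684923) = 0.000505
s3 = 0.684923 − 0.000505·(0.684923 − 0.600000) / (0.000505 − 0.147336) = 0.684923 − (0.000043)/(-0.146831) = 0.685215

0.6852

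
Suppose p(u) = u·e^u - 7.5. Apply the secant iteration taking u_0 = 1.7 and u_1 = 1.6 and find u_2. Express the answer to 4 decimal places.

p(1.7) = 1.805711, p(1.6) = 0.424852
u_2 = 1.600000 − 0.424852·(1.600000 − 1.700000) / (0.424852 − 1.805711) = 1.600000 − (-0.042485)/(-1.380859) = 1.569233

1.5692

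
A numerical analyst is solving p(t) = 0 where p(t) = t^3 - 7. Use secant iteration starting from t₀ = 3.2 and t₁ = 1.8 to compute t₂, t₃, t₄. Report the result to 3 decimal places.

1.861, 1.916, 1.913

p(3.2) = 25.76800, p(1.8) = -1.16800
t₂ = 1.80000 − (-1.16800)·(1.80000 − 3.20000) / (-1.16800 − 25.76800) = 1.80000 − (1.63520)/(-26.93600) = 1.86071
p(1.86071) = -0.55780
t₃ = 1.86071 − (-0.55780)·(1.86071 − 1.80000) / (-0.55780 − (-1.16800)) = 1.86071 − (-0.03386)/(0.61020) = 1.91620
p(1.91620) = 0.03596
t₄ = 1.91620 − 0.03596·(1.91620 − 1.86071) / (0.03596 − (-0.55780)) = 1.91620 − (0.00200)/(0.59377) = 1.91284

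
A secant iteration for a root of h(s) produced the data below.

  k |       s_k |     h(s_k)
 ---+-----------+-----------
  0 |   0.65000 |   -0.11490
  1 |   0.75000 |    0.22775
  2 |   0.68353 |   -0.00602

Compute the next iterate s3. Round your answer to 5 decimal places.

s3 = 0.68353 − (-0.00602)·(0.68353 − 0.75000) / (-0.00602 − 0.22775)
   = 0.68353 − (0.0004001)/(-0.2337700) = 0.6852417

0.68524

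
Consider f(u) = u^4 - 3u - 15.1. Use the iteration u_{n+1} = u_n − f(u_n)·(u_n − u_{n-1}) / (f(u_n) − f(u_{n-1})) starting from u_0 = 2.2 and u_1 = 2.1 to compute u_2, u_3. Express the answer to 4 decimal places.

2.1531, 2.1550

f(2.2) = 1.725600, f(2.1) = -1.951900
u_2 = 2.100000 − (-1.951900)·(2.100000 − 2.200000) / (-1.951900 − 1.725600) = 2.100000 − (0.195190)/(-3.677500) = 2.153077
f(2.153077) = -0.069147
u_3 = 2.153077 − (-0.069147)·(2.153077 − 2.100000) / (-0.069147 − (-1.951900)) = 2.153077 − (-0.003670)/(1.882753) = 2.155026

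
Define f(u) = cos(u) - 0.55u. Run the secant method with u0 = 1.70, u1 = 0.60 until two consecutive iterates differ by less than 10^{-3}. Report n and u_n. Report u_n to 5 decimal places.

n = 5, u_n = 0.99302

f(1.70) = -1.0638445, f(0.60) = 0.4953356
u2 = 0.6000000 − 0.4953356·(-1.1000000)/(1.5591801) = 0.9494588;  |Δ| = 0.3494588
f(0.9494588) = 0.0599209
u3 = 0.9494588 − 0.0599209·(0.3494588)/(-0.4354147) = 0.9975506;  |Δ| = 0.0480918
f(0.9975506) = -0.0062911
u4 = 0.9975506 − (-0.0062911)·(0.0480918)/(-0.0662120) = 0.9929812;  |Δ| = 0.0045694
f(0.9929812) = 0.0000554
u5 = 0.9929812 − 0.0000554·(-0.0045694)/(0.0063464) = 0.9930211;  |Δ| = 0.0000399
|u5 − u4| = 0.0000399 < 10^{-3}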